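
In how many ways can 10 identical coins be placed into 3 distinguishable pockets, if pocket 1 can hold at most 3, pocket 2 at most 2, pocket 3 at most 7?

By stars and bars, unrestricted non-negative solutions to x_1+…+x_3 = 10 number C(10+2,2) = 66.
Subtract solutions that violate a single cap (substitute x_i' = x_i − (cap_i+1)): x_1 ≥ 4 gives C(8,2) = 28; x_2 ≥ 3 gives C(9,2) = 36; x_3 ≥ 8 gives C(4,2) = 6. Together 70.
Add back pairs where two caps are both exceeded: 10 + 0 + 0 = 10.
By inclusion–exclusion the count is 66 − 70 + 10 = 6.

6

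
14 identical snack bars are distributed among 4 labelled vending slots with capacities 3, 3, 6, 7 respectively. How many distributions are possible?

48

By stars and bars, unrestricted non-negative solutions to x_1+…+x_4 = 14 number C(14+3,3) = 680.
Subtract solutions that violate a single cap (substitute x_i' = x_i − (cap_i+1)): x_1 ≥ 4 gives C(13,3) = 286; x_2 ≥ 4 gives C(13,3) = 286; x_3 ≥ 7 gives C(10,3) = 120; x_4 ≥ 8 gives C(9,3) = 84. Together 776.
Add back pairs where two caps are both exceeded: 84 + 20 + 10 + 20 + 10 + 0 = 144.
By inclusion–exclusion the count is 680 − 776 + 144 = 48.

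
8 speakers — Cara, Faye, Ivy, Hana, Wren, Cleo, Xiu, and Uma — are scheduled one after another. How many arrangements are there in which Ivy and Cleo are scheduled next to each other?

10080

Place the 6 others and the Ivy-Cleo pair as 7 objects in a line; the pair has 2 internal arrangements.
That gives 2 × 7! = 2 × 5040 = 10080.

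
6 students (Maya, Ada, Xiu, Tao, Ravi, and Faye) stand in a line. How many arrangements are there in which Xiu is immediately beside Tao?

240

Glue Xiu and Tao into one block (2 internal orders), leaving 5 units to arrange in a row.
So the count is 2·(5)! = 240.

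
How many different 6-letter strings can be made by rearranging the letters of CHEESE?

CHEESE has 6 letters with E appearing 3 times.
Dividing 6! = 720 by 3! = 6 for the repeated letters gives 120.

120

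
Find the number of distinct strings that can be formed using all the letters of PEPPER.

PEPPER has 6 letters with E appearing twice and P appearing 3 times.
The number of distinct arrangements is 6!/(3!·2!) = 720/12 = 60.

60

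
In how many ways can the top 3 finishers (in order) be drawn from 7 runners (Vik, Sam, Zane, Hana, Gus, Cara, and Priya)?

There are 7 choices for 1st place, 6 for 2nd, and 5 for 3rd.
That gives 7 × 6 × 5 = 210.

210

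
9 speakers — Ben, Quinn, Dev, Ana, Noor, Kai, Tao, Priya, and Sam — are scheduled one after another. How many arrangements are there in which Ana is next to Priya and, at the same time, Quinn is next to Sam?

20160

Treat {Ana,Priya} as one block (2 orders) and {Quinn,Sam} as another (2 orders).
That leaves 7 units to arrange: 2 × 2 × 7! = 4 × 5040 = 20160.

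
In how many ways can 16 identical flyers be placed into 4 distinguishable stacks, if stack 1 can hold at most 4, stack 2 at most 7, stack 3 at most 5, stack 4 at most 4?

Ignoring the caps, the number of non-negative solutions to x_1+…+x_4 = 16 is C(19,3) = 969.
Subtract solutions that violate a single cap (substitute x_i' = x_i − (cap_i+1)): x_1 ≥ 5 gives C(14,3) = 364; x_2 ≥ 8 gives C(11,3) = 165; x_3 ≥ 6 gives C(13,3) = 286; x_4 ≥ 5 gives C(14,3) = 364. Together 1179.
Add back pairs where two caps are both exceeded: 20 + 56 + 84 + 10 + 20 + 56 = 246.
Subtract triples: 0 + 0 + 1 + 0 = 1.
By inclusion–exclusion the count is 969 − 1179 + 246 − 1 = 35.

35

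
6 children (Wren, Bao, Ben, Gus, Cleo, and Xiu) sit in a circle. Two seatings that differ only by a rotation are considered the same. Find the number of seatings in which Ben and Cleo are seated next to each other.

Treat {Ben, Cleo} as one unit (2 internal orders) and seat the resulting 5 units around the table: (4)! circular arrangements.
So 2 × (4)! = 2 × 24 = 48.

48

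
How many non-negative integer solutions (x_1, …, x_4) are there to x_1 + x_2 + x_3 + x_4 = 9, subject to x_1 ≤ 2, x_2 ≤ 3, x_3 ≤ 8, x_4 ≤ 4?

By stars and bars, unrestricted non-negative solutions to x_1+…+x_4 = 9 number C(9+3,3) = 220.
Subtract solutions that violate a single cap (substitute x_i' = x_i − (cap_i+1)): x_1 ≥ 3 gives C(9,3) = 84; x_2 ≥ 4 gives C(8,3) = 56; x_3 ≥ 9 gives C(3,3) = 1; x_4 ≥ 5 gives C(7,3) = 35. Together 176.
Add back pairs where two caps are both exceeded: 10 + 0 + 4 + 0 + 1 + 0 = 15.
By inclusion–exclusion the count is 220 − 176 + 15 = 59.

59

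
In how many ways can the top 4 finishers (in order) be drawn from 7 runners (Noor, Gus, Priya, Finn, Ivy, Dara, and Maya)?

840

This is an ordered selection of 4 from 7: P(7,4).
That gives 7 × 6 × 5 × 4 = 840.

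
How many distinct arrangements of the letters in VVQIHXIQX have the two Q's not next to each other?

There are 9!/(2!·2!·2!·2!) = 22680 arrangements of VVQIHXIQX in total.
If the two Q's are adjacent, glue them into one block, leaving 8 items to arrange: (8)!/(2!·2!·2!) = 5040 ways.
Hence 22680 − 5040 = 17640.

17640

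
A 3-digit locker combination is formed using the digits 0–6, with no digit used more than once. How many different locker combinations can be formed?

Choose and order 3 of the 7 symbols: the first digit has 7 options, the next 6, then 5.
That product is 7 × 6 × 5 = 210.

210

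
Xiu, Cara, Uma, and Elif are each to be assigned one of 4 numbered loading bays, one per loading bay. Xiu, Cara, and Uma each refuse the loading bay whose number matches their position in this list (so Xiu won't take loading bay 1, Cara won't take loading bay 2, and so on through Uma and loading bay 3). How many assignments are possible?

11

Let Aᵢ (for i ∈ {1, 2, 3}) be the placements that put person i in their forbidden loading bay. Any j of these fix j positions, leaving (4−j)! ways to fill the rest, and there are C(3,j) ways to pick which j.
By inclusion–exclusion, the number of valid placements is Σ_{j=0}^{3} (−1)^j C(3,j)·(4−j)!.
Computing: 24 − 18 + 6 − 1 = 11.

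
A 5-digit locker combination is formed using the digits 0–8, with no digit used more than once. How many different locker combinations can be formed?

15120

With no repetition, fill the 5 digits in order: 9 choices, then 8, down to 5.
9 × 8 × 7 × 6 × 5 = 15120.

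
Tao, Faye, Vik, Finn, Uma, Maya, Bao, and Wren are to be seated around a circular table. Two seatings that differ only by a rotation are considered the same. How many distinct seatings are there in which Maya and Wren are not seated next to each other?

3600

Without the restriction there are (7)! = 5040 seatings.
Those with Maya next to Wren: fuse the pair into one unit and seat 7 units around a circle — 2·(6)! = 1440.
Subtracting, 5040 − 1440 = 3600.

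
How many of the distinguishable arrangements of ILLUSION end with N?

Fix N in the last position and arrange the remaining 7 letters.
Those 7 letters have I appearing twice and L appearing twice, giving (7)!/(2!·2!) = 1260.

1260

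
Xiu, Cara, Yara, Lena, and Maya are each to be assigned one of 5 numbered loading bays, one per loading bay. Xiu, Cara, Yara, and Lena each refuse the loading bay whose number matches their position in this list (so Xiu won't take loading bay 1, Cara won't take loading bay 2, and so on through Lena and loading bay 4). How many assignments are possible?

53

Let Aᵢ (for 1 ≤ i ≤ 4) be the placements that put person i in their forbidden loading bay. Any j of these fix j positions, leaving (5−j)! ways to fill the rest, and there are C(4,j) ways to pick which j.
By inclusion–exclusion, the number of valid placements is Σ_{j=0}^{4} (−1)^j C(4,j)·(5−j)!.
Computing: 120 − 96 + 36 − 8 + 1 = 53.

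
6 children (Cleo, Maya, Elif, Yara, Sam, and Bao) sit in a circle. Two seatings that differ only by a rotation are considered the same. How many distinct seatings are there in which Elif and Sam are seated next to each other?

48

Treat {Elif, Sam} as one unit (2 internal orders) and seat the resulting 5 units around the table: (4)! circular arrangements.
So 2 × (4)! = 2 × 24 = 48.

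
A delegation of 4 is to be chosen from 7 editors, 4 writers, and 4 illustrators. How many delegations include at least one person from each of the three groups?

With no constraint there are C(15,4) = 1365 possible selections.
Selections missing a whole group: no editors → C(8,4) = 70; no writers → C(11,4) = 330; no illustrators → C(11,4) = 330.
Add back selections omitting two groups (i.e. drawn from a single group): C(7,4) + C(4,4) + C(4,4) = 37.
By inclusion–exclusion: 1365 − 730 + 37 = 672.

672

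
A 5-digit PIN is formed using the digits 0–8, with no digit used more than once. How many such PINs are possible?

Choose and order 5 of the 9 symbols: the first digit has 9 options, the next 8, and so on down to 5.
That product is 9 × 8 × 7 × 6 × 5 = 15120.

15120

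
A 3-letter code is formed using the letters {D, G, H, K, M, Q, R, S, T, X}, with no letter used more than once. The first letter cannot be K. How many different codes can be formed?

The first letter has 10−1 = 9 choices (anything except K).
The remaining 2 letters are filled from the other 9 symbols without repetition: 9 × 8 = 72.
Total: 9 × 72 = 648.

648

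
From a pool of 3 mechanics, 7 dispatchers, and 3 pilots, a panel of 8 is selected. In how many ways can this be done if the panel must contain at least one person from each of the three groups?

Unrestricted: C(13,8) = 1287 ways to pick any 8 of the 13.
Selections missing a whole group: no mechanics → C(10,8) = 45; no dispatchers → C(6,8) = 0; no pilots → C(10,8) = 45.
Add back selections omitting two groups (i.e. drawn from a single group): C(3,8) + C(7,8) + C(3,8) = 0.
By inclusion–exclusion: 1287 − 90 + 0 = 1197.

1197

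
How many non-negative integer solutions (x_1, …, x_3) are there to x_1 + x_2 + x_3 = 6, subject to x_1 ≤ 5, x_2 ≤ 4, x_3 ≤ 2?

14

Ignoring the caps, the number of non-negative solutions to x_1+…+x_3 = 6 is C(8,2) = 28.
Subtract solutions that violate a single cap (substitute x_i' = x_i − (cap_i+1)): x_1 ≥ 6 gives C(2,2) = 1; x_2 ≥ 5 gives C(3,2) = 3; x_3 ≥ 3 gives C(5,2) = 10. Together 14.
No two caps can be exceeded simultaneously, so the pair terms are all 0.
By inclusion–exclusion the count is 28 − 14 + 0 = 14.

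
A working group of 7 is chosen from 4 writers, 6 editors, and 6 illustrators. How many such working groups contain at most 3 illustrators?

9360

Split by how many illustrators are chosen (0 through 3).
Sum: C(6,0)·C(10,7) + C(6,1)·C(10,6) + C(6,2)·C(10,5) + C(6,3)·C(10,4) = 120 + 1260 + 3780 + 4200 = 9360.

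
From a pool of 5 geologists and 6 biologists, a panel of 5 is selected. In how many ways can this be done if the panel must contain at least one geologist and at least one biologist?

455

Unrestricted: C(11,5) = 462 ways to pick any 5 of the 11.
Subtract selections that omit an entire group: no geologists → C(6,5) = 6; no biologists → C(5,5) = 1.
Both groups omitted at once is impossible, so 462 − 7 = 455.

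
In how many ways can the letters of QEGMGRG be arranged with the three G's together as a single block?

Treat the 3 copies of G as a single block. The multiset to arrange is then {GGG, E, M, Q, R}, 5 items in all.
All 5 items are distinct, so there are (5)! = 120 arrangements.

120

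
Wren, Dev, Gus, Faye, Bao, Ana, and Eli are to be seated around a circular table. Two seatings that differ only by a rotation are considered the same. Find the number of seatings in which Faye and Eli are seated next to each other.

Treat {Faye, Eli} as one unit (2 internal orders) and seat the resulting 6 units around the table: (5)! circular arrangements.
So 2 × (5)! = 2 × 120 = 240.

240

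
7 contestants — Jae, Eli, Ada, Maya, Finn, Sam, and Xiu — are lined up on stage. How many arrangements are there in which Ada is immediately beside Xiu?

Place the 5 others and the Ada-Xiu pair as 6 objects in a line; the pair has 2 internal arrangements.
That gives 2 × 6! = 2 × 720 = 1440.

1440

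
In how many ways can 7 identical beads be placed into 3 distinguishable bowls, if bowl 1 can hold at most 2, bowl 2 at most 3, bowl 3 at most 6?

11

Without the upper bounds there are C(9,2) = 36 ways to split 7 among 3 bowls.
Subtract solutions that violate a single cap (substitute x_i' = x_i − (cap_i+1)): x_1 ≥ 3 gives C(6,2) = 15; x_2 ≥ 4 gives C(5,2) = 10; x_3 ≥ 7 gives C(2,2) = 1. Together 26.
Add back pairs where two caps are both exceeded: 1 + 0 + 0 = 1.
By inclusion–exclusion the count is 36 − 26 + 1 = 11.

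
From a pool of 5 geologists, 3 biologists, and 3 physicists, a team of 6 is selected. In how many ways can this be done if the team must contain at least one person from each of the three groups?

405

With no constraint there are C(11,6) = 462 possible selections.
Subtract selections that omit an entire group: no geologists → C(6,6) = 1; no biologists → C(8,6) = 28; no physicists → C(8,6) = 28.
Add back selections omitting two groups (i.e. drawn from a single group): C(5,6) + C(3,6) + C(3,6) = 0.
By inclusion–exclusion: 462 − 57 + 0 = 405.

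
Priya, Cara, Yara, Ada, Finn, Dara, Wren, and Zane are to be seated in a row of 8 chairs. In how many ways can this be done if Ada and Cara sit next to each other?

10080

Glue Ada and Cara into one block (2 internal orders), leaving 7 units to arrange in a row.
That gives 2 × 7! = 2 × 5040 = 10080.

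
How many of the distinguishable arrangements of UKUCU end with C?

With the last slot taken by C, it remains to arrange the other 4 letters (UKUU).
Those 4 letters have U appearing 3 times, giving (4)!/(3!) = 4.

4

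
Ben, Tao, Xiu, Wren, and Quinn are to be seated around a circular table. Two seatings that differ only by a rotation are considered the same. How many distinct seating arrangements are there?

24

Fix one person's seat to break rotational symmetry; the remaining 4 people can be arranged in (4)! = 24 ways.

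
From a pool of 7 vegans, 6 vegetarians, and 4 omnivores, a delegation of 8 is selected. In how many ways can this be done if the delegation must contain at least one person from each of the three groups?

Unrestricted: C(17,8) = 24310 ways to pick any 8 of the 17.
Selections missing a whole group: no vegans → C(10,8) = 45; no vegetarians → C(11,8) = 165; no omnivores → C(13,8) = 1287.
Add back selections omitting two groups (i.e. drawn from a single group): C(7,8) + C(6,8) + C(4,8) = 0.
By inclusion–exclusion: 24310 − 1497 + 0 = 22813.

22813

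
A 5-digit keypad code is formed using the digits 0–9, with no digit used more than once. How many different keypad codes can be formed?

30240

With no repetition, fill the 5 digits in order: 10 choices, then 9, down to 6.
That product is 10 × 9 × 8 × 7 × 6 = 30240.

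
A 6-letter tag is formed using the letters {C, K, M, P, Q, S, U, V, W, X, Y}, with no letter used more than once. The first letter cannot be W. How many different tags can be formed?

302400

The first letter has 11−1 = 10 choices (anything except W).
The remaining 5 letters are filled from the other 10 symbols without repetition: 10 × 9 × 8 × 7 × 6 = 30240.
Total: 10 × 30240 = 302400.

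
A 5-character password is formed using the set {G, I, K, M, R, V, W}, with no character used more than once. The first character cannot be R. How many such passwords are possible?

The first character has 7−1 = 6 choices (anything except R).
The remaining 4 characters are filled from the other 6 symbols without repetition: 6 × 5 × 4 × 3 = 360.
Total: 6 × 360 = 2160.

2160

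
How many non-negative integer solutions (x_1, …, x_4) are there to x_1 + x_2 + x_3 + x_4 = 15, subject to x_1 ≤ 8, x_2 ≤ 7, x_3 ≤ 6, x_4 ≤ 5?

243

Without the upper bounds there are C(18,3) = 816 ways to split 15 among 4 variables.
Subtract solutions that violate a single cap (substitute x_i' = x_i − (cap_i+1)): x_1 ≥ 9 gives C(9,3) = 84; x_2 ≥ 8 gives C(10,3) = 120; x_3 ≥ 7 gives C(11,3) = 165; x_4 ≥ 6 gives C(12,3) = 220. Together 589.
Add back pairs where two caps are both exceeded: 0 + 0 + 1 + 1 + 4 + 10 = 16.
By inclusion–exclusion the count is 816 − 589 + 16 = 243.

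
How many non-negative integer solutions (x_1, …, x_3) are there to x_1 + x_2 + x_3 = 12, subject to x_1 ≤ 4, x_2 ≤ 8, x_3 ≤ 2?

By stars and bars, unrestricted non-negative solutions to x_1+…+x_3 = 12 number C(12+2,2) = 91.
Subtract solutions that violate a single cap (substitute x_i' = x_i − (cap_i+1)): x_1 ≥ 5 gives C(9,2) = 36; x_2 ≥ 9 gives C(5,2) = 10; x_3 ≥ 3 gives C(11,2) = 55. Together 101.
Add back pairs where two caps are both exceeded: 0 + 15 + 1 = 16.
By inclusion–exclusion the count is 91 − 101 + 16 = 6.

6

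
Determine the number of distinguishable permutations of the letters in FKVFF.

The 5 letters of FKVFF have repeats: F appearing 3 times.
The number of distinct arrangements is 5!/(3!) = 120/6 = 20.

20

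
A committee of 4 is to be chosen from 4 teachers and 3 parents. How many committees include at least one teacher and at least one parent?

Total 4-person selections from all 7: C(7,4) = 35.
Selections missing a whole group: no teachers → C(3,4) = 0; no parents → C(4,4) = 1.
Both groups omitted at once is impossible, so 35 − 1 = 34.

34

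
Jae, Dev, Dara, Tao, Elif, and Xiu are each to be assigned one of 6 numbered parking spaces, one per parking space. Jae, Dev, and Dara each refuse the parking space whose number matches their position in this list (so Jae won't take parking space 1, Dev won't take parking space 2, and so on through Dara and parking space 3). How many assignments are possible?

Let Aᵢ (for i ∈ {1, 2, 3}) be the placements that put person i in their forbidden parking space. Any j of these fix j positions, leaving (6−j)! ways to fill the rest, and there are C(3,j) ways to pick which j.
By inclusion–exclusion, the number of valid placements is Σ_{j=0}^{3} (−1)^j C(3,j)·(6−j)!.
Computing: 720 − 360 + 72 − 6 = 426.

426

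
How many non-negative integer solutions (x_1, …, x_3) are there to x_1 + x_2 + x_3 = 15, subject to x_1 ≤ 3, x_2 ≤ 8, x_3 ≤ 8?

14

Ignoring the caps, the number of non-negative solutions to x_1+…+x_3 = 15 is C(17,2) = 136.
Subtract solutions that violate a single cap (substitute x_i' = x_i − (cap_i+1)): x_1 ≥ 4 gives C(13,2) = 78; x_2 ≥ 9 gives C(8,2) = 28; x_3 ≥ 9 gives C(8,2) = 28. Together 134.
Add back pairs where two caps are both exceeded: 6 + 6 + 0 = 12.
By inclusion–exclusion the count is 136 − 134 + 12 = 14.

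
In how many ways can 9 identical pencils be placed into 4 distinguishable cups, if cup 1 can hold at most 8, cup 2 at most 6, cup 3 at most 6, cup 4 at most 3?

By stars and bars, unrestricted non-negative solutions to x_1+…+x_4 = 9 number C(9+3,3) = 220.
Subtract solutions that violate a single cap (substitute x_i' = x_i − (cap_i+1)): x_1 ≥ 9 gives C(3,3) = 1; x_2 ≥ 7 gives C(5,3) = 10; x_3 ≥ 7 gives C(5,3) = 10; x_4 ≥ 4 gives C(8,3) = 56. Together 77.
No two caps can be exceeded simultaneously, so the pair terms are all 0.
By inclusion–exclusion the count is 220 − 77 + 0 = 143.

143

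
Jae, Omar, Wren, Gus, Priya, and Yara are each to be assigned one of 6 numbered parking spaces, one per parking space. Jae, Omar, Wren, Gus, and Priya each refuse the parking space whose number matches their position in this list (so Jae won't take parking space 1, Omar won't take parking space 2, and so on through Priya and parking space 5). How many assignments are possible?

309

Let Aᵢ (for 1 ≤ i ≤ 5) be the placements that put person i in their forbidden parking space. Any j of these fix j positions, leaving (6−j)! ways to fill the rest, and there are C(5,j) ways to pick which j.
By inclusion–exclusion, the number of valid placements is Σ_{j=0}^{5} (−1)^j C(5,j)·(6−j)!.
Computing: 720 − 600 + 240 − 60 + 10 − 1 = 309.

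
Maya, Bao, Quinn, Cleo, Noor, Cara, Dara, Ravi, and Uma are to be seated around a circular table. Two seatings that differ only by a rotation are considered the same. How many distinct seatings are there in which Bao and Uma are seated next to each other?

Treat {Bao, Uma} as one unit (2 internal orders) and seat the resulting 8 units around the table: (7)! circular arrangements.
So 2 × (7)! = 2 × 5040 = 10080.

10080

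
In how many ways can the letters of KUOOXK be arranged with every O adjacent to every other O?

Treat the 2 copies of O as a single block. The multiset to arrange is then {OO, K, K, U, X}, 5 items in all.
That gives (5)!/(2!) = 60 arrangements.

60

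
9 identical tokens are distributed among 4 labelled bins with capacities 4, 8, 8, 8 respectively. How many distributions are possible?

By stars and bars, unrestricted non-negative solutions to x_1+…+x_4 = 9 number C(9+3,3) = 220.
Subtract solutions that violate a single cap (substitute x_i' = x_i − (cap_i+1)): x_1 ≥ 5 gives C(7,3) = 35; x_2 ≥ 9 gives C(3,3) = 1; x_3 ≥ 9 gives C(3,3) = 1; x_4 ≥ 9 gives C(3,3) = 1. Together 38.
No two caps can be exceeded simultaneously, so the pair terms are all 0.
By inclusion–exclusion the count is 220 − 38 + 0 = 182.

182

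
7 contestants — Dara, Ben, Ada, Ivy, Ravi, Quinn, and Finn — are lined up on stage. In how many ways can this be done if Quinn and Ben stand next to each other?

Place the 5 others and the Quinn-Ben pair as 6 objects in a line; the pair has 2 internal arrangements.
That gives 2 × 6! = 2 × 720 = 1440.

1440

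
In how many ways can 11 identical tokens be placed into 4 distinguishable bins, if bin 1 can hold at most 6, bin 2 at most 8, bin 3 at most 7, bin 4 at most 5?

Ignoring the caps, the number of non-negative solutions to x_1+…+x_4 = 11 is C(14,3) = 364.
Subtract solutions that violate a single cap (substitute x_i' = x_i − (cap_i+1)): x_1 ≥ 7 gives C(7,3) = 35; x_2 ≥ 9 gives C(5,3) = 10; x_3 ≥ 8 gives C(6,3) = 20; x_4 ≥ 6 gives C(8,3) = 56. Together 121.
No two caps can be exceeded simultaneously, so the pair terms are all 0.
By inclusion–exclusion the count is 364 − 121 + 0 = 243.

243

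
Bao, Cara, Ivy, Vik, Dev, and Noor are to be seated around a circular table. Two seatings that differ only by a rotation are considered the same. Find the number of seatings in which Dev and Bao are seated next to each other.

48

Glue Dev and Bao into a block (2 internal orders). Seating 5 units around a circle gives (4)! arrangements.
So 2 × (4)! = 2 × 24 = 48.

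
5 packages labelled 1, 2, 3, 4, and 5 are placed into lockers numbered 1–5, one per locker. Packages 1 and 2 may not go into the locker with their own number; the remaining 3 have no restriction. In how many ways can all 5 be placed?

Let Aᵢ (for i ∈ {1, 2}) be the placements that put package i in its forbidden locker. Any j of these fix j positions, leaving (5−j)! ways to fill the rest, and there are C(2,j) ways to pick which j.
By inclusion–exclusion, the number of valid placements is Σ_{j=0}^{2} (−1)^j C(2,j)·(5−j)!.
Computing: 120 − 48 + 6 = 78.

78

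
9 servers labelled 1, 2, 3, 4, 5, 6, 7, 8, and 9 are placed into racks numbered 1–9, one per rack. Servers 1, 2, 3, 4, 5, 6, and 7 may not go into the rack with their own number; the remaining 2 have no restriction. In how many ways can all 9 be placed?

Let Aᵢ (for 1 ≤ i ≤ 7) be the placements that put server i in its forbidden rack. Any j of these fix j positions, leaving (9−j)! ways to fill the rest, and there are C(7,j) ways to pick which j.
By inclusion–exclusion, the number of valid placements is Σ_{j=0}^{7} (−1)^j C(7,j)·(9−j)!.
Computing: 362880 − 282240 + 105840 − 25200 + 4200 − 504 + 42 − 2 = 165016.

165016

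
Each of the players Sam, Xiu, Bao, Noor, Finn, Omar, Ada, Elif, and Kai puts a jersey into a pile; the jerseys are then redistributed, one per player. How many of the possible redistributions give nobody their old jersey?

This is the derangement count D_9: permutations of 9 items with no fixed point.
By inclusion–exclusion this is Σ_{j=0}^{9} (−1)^j C(9,j)·(9−j)!.
Computing: 362880 − 362880 + 181440 − 60480 + 15120 − 3024 + 504 − 72 + 9 − 1 = 133496.

133496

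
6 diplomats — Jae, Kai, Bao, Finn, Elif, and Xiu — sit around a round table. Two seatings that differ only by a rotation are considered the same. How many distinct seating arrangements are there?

120

Fix one person's seat to break rotational symmetry; the remaining 5 people can be arranged in (5)! = 120 ways.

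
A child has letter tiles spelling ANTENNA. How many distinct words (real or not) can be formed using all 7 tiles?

420

Letter multiplicities in ANTENNA: A×2, E×1, N×3, T×1.
So there are 7! / (3!·2!) = 420 distinguishable arrangements.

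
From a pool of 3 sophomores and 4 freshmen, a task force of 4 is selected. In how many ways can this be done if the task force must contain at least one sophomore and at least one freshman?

34

Total 4-person selections from all 7: C(7,4) = 35.
Subtract selections that omit an entire group: no sophomores → C(4,4) = 1; no freshmen → C(3,4) = 0.
Both groups omitted at once is impossible, so 35 − 1 = 34.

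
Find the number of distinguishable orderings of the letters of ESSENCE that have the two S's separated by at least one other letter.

300

There are 7!/(3!·2!) = 420 arrangements of ESSENCE in total.
Arrangements with the S's together: treat SS as one letter, giving (6)!/(3!) = 120.
Hence 420 − 120 = 300.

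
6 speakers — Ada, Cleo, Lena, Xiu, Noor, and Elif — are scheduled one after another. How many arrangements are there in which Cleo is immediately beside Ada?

Place the 4 others and the Cleo-Ada pair as 5 objects in a line; the pair has 2 internal arrangements.
So the count is 2·(5)! = 240.

240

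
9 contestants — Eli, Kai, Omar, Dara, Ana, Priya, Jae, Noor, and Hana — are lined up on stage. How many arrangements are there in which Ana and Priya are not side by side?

282240

Of the 9! = 362880 arrangements, those with Ana and Priya adjacent number 2 × 8! = 80640 (treat the pair as a block with 2 internal orders).
Complementary counting: 362880 − 80640 = 282240.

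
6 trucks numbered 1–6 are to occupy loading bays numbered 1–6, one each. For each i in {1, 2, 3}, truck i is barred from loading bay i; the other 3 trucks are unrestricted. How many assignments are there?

Let Aᵢ (for i ∈ {1, 2, 3}) be the placements that put truck i in its forbidden loading bay. Any j of these fix j positions, leaving (6−j)! ways to fill the rest, and there are C(3,j) ways to pick which j.
By inclusion–exclusion, the number of valid placements is Σ_{j=0}^{3} (−1)^j C(3,j)·(6−j)!.
Computing: 720 − 360 + 72 − 6 = 426.

426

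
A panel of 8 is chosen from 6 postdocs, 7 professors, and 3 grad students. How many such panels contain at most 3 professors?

6435

Split by how many professors are chosen (0 through 3).
Sum: C(7,0)·C(9,8) + C(7,1)·C(9,7) + C(7,2)·C(9,6) + C(7,3)·C(9,5) = 9 + 252 + 1764 + 4410 = 6435.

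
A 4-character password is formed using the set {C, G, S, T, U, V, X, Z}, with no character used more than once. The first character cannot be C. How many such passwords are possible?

The first character has 8−1 = 7 choices (anything except C).
The remaining 3 characters are filled from the other 7 symbols without repetition: 7 × 6 × 5 = 210.
Total: 7 × 210 = 1470.

1470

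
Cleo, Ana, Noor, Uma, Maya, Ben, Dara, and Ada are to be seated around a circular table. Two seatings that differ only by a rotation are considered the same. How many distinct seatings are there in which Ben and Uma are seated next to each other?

1440

Glue Ben and Uma into a block (2 internal orders). Seating 7 units around a circle gives (6)! arrangements.
So 2 × (6)! = 2 × 720 = 1440.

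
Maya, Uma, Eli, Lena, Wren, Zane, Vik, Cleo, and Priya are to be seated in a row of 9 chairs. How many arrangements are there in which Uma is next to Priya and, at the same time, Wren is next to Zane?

Treat {Uma,Priya} as one block (2 orders) and {Wren,Zane} as another (2 orders).
That leaves 7 units to arrange: 2 × 2 × 7! = 4 × 5040 = 20160.

20160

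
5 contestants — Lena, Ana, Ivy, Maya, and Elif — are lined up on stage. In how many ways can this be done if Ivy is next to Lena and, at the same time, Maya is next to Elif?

Treat {Ivy,Lena} as one block (2 orders) and {Maya,Elif} as another (2 orders).
That leaves 3 units to arrange: 2 × 2 × 3! = 4 × 6 = 24.

24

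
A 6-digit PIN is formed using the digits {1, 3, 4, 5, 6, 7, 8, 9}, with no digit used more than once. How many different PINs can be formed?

With no repetition, fill the 6 digits in order: 8 choices, then 7, down to 3.
8 × 7 × 6 × 5 × 4 × 3 = 20160.

20160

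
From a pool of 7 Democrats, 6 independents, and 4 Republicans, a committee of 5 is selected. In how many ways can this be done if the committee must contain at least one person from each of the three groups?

With no constraint there are C(17,5) = 6188 possible selections.
Selections missing a whole group: no Democrats → C(10,5) = 252; no independents → C(11,5) = 462; no Republicans → C(13,5) = 1287.
Add back selections omitting two groups (i.e. drawn from a single group): C(7,5) + C(6,5) + C(4,5) = 27.
By inclusion–exclusion: 6188 − 2001 + 27 = 4214.

4214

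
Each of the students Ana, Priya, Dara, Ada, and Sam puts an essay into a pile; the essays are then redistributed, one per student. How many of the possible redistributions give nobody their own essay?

Count assignments avoiding every fixed point. For any j of the 5 students fixed to their own essay, the other 5−j can be arranged in (5−j)! ways.
By inclusion–exclusion this is Σ_{j=0}^{5} (−1)^j C(5,j)·(5−j)!.
Computing: 120 − 120 + 60 − 20 + 5 − 1 = 44.

44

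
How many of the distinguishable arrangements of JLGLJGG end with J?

60

With the last slot taken by J, it remains to arrange the other 6 letters (LGLJGG).
Those 6 letters have G appearing 3 times and L appearing twice, giving (6)!/(3!·2!) = 60.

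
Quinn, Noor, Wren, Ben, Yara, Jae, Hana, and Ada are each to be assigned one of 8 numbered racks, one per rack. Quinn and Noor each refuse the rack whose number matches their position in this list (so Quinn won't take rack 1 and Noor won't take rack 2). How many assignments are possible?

30960

Let Aᵢ (for i ∈ {1, 2}) be the placements that put person i in their forbidden rack. Any j of these fix j positions, leaving (8−j)! ways to fill the rest, and there are C(2,j) ways to pick which j.
By inclusion–exclusion, the number of valid placements is Σ_{j=0}^{2} (−1)^j C(2,j)·(8−j)!.
Computing: 40320 − 10080 + 720 = 30960.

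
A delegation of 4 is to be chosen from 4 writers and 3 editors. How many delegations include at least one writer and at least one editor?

34

With no constraint there are C(7,4) = 35 possible selections.
Selections missing a whole group: no writers → C(3,4) = 0; no editors → C(4,4) = 1.
Both groups omitted at once is impossible, so 35 − 1 = 34.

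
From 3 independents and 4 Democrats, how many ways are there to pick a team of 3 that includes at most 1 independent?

22

Split by how many independents are chosen (0 through 1).
Sum: C(3,0)·C(4,3) + C(3,1)·C(4,2) = 4 + 18 = 22.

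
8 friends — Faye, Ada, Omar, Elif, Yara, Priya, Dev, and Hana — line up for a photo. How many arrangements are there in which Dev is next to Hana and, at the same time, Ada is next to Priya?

2880

Treat {Dev,Hana} as one block (2 orders) and {Ada,Priya} as another (2 orders).
That leaves 6 units to arrange: 2 × 2 × 6! = 4 × 720 = 2880.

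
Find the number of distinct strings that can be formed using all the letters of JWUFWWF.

420

JWUFWWF has 7 letters with F appearing twice and W appearing 3 times.
The number of distinct arrangements is 7!/(3!·2!) = 5040/12 = 420.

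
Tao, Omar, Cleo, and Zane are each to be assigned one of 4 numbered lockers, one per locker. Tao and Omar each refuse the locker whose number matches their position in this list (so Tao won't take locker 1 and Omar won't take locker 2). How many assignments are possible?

Let Aᵢ (for i ∈ {1, 2}) be the placements that put person i in their forbidden locker. Any j of these fix j positions, leaving (4−j)! ways to fill the rest, and there are C(2,j) ways to pick which j.
By inclusion–exclusion, the number of valid placements is Σ_{j=0}^{2} (−1)^j C(2,j)·(4−j)!.
Computing: 24 − 12 + 2 = 14.

14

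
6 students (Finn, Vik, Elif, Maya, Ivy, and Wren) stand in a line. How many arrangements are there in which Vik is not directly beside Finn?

480

There are 6! = 720 arrangements in all. If Vik and Finn are adjacent, merging them into one block gives 2·(5)! = 240 arrangements.
Complementary counting: 720 − 240 = 480.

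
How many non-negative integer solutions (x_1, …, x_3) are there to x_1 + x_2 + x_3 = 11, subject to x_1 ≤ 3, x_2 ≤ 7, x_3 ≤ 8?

By stars and bars, unrestricted non-negative solutions to x_1+…+x_3 = 11 number C(11+2,2) = 78.
Subtract solutions that violate a single cap (substitute x_i' = x_i − (cap_i+1)): x_1 ≥ 4 gives C(9,2) = 36; x_2 ≥ 8 gives C(5,2) = 10; x_3 ≥ 9 gives C(4,2) = 6. Together 52.
No two caps can be exceeded simultaneously, so the pair terms are all 0.
By inclusion–exclusion the count is 78 − 52 + 0 = 26.

26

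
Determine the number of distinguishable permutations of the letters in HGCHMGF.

1260

The 7 letters of HGCHMGF have repeats: G appearing twice and H appearing twice.
So there are 7! / (2!·2!) = 1260 distinguishable arrangements.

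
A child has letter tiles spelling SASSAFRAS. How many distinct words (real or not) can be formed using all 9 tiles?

2520

Letter multiplicities in SASSAFRAS: A×3, F×1, R×1, S×4.
The number of distinct arrangements is 9!/(4!·3!) = 362880/144 = 2520.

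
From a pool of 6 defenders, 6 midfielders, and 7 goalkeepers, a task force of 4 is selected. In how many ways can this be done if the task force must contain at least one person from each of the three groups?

2016

Total 4-person selections from all 19: C(19,4) = 3876.
Subtract selections that omit an entire group: no defenders → C(13,4) = 715; no midfielders → C(13,4) = 715; no goalkeepers → C(12,4) = 495.
Add back selections omitting two groups (i.e. drawn from a single group): C(6,4) + C(6,4) + C(7,4) = 65.
By inclusion–exclusion: 3876 − 1925 + 65 = 2016.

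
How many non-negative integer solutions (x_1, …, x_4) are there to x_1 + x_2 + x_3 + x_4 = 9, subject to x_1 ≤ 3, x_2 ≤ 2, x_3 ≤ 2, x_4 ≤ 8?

35

Ignoring the caps, the number of non-negative solutions to x_1+…+x_4 = 9 is C(12,3) = 220.
Subtract solutions that violate a single cap (substitute x_i' = x_i − (cap_i+1)): x_1 ≥ 4 gives C(8,3) = 56; x_2 ≥ 3 gives C(9,3) = 84; x_3 ≥ 3 gives C(9,3) = 84; x_4 ≥ 9 gives C(3,3) = 1. Together 225.
Add back pairs where two caps are both exceeded: 10 + 10 + 0 + 20 + 0 + 0 = 40.
By inclusion–exclusion the count is 220 − 225 + 40 = 35.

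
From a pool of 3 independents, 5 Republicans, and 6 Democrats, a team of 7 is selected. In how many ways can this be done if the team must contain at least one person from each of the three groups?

3058

Total 7-person selections from all 14: C(14,7) = 3432.
Subtract selections that omit an entire group: no independents → C(11,7) = 330; no Republicans → C(9,7) = 36; no Democrats → C(8,7) = 8.
Add back selections omitting two groups (i.e. drawn from a single group): C(3,7) + C(5,7) + C(6,7) = 0.
By inclusion–exclusion: 3432 − 374 + 0 = 3058.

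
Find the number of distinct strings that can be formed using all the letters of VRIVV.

The 5 letters of VRIVV have repeats: V appearing 3 times.
Dividing 5! = 120 by 3! = 6 for the repeated letters gives 20.

20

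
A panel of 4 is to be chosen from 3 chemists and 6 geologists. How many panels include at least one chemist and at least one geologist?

Total 4-person selections from all 9: C(9,4) = 126.
Selections missing a whole group: no chemists → C(6,4) = 15; no geologists → C(3,4) = 0.
Both groups omitted at once is impossible, so 126 − 15 = 111.

111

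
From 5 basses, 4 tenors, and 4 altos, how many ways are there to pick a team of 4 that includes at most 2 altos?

678

Split by how many altos are chosen (0 through 2).
Sum: C(4,0)·C(9,4) + C(4,1)·C(9,3) + C(4,2)·C(9,2) = 126 + 336 + 216 = 678.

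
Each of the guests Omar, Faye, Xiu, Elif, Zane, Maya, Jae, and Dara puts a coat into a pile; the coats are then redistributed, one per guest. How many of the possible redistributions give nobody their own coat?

Count assignments avoiding every fixed point. For any j of the 8 guests fixed to their own coat, the other 8−j can be arranged in (8−j)! ways.
By inclusion–exclusion this is Σ_{j=0}^{8} (−1)^j C(8,j)·(8−j)!.
Computing: 40320 − 40320 + 20160 − 6720 + 1680 − 336 + 56 − 8 + 1 = 14833.

14833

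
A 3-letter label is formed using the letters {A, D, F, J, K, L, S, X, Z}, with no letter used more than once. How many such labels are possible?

504

This is a permutation of 3 out of 9: P(9,3) = 9!/6!.
That product is 9 × 8 × 7 = 504.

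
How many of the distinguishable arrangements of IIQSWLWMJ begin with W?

With the first slot taken by W, it remains to arrange the other 8 letters (IIQSLWMJ).
Those 8 letters have I appearing twice, giving (8)!/(2!) = 20160.

20160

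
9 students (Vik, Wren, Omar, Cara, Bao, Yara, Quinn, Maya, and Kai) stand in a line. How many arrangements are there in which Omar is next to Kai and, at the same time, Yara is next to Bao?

Treat {Omar,Kai} as one block (2 orders) and {Yara,Bao} as another (2 orders).
That leaves 7 units to arrange: 2 × 2 × 7! = 4 × 5040 = 20160.

20160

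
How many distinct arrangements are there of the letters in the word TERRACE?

1260

TERRACE has 7 letters with E appearing twice and R appearing twice.
Dividing 7! = 5040 by 2!·2! = 4 for the repeated letters gives 1260.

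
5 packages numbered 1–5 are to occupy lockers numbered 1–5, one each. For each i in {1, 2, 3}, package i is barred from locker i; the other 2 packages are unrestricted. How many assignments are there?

64

Let Aᵢ (for i ∈ {1, 2, 3}) be the placements that put package i in its forbidden locker. Any j of these fix j positions, leaving (5−j)! ways to fill the rest, and there are C(3,j) ways to pick which j.
By inclusion–exclusion, the number of valid placements is Σ_{j=0}^{3} (−1)^j C(3,j)·(5−j)!.
Computing: 120 − 72 + 18 − 2 = 64.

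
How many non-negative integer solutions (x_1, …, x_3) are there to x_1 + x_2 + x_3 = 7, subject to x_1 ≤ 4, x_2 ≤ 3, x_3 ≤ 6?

19

By stars and bars, unrestricted non-negative solutions to x_1+…+x_3 = 7 number C(7+2,2) = 36.
Subtract solutions that violate a single cap (substitute x_i' = x_i − (cap_i+1)): x_1 ≥ 5 gives C(4,2) = 6; x_2 ≥ 4 gives C(5,2) = 10; x_3 ≥ 7 gives C(2,2) = 1. Together 17.
No two caps can be exceeded simultaneously, so the pair terms are all 0.
By inclusion–exclusion the count is 36 − 17 + 0 = 19.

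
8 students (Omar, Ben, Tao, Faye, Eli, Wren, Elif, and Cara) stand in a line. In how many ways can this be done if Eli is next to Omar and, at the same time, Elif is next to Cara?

2880

Treat {Eli,Omar} as one block (2 orders) and {Elif,Cara} as another (2 orders).
That leaves 6 units to arrange: 2 × 2 × 6! = 4 × 720 = 2880.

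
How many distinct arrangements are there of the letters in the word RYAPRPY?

Letter multiplicities in RYAPRPY: A×1, P×2, R×2, Y×2.
The number of distinct arrangements is 7!/(2!·2!·2!) = 5040/8 = 630.

630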